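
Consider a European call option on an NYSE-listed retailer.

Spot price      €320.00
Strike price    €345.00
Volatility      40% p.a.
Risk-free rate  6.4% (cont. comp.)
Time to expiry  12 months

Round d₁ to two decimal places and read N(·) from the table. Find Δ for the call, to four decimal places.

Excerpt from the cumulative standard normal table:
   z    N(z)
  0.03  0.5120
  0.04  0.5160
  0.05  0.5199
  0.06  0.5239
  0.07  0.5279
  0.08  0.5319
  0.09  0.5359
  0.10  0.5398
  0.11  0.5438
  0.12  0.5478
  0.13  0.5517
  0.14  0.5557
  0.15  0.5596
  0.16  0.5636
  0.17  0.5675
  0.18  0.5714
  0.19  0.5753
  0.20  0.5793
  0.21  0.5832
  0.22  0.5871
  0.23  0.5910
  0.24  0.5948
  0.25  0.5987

σ√T = 0.4·√1 = 0.4000
d₁ = [ln(320/345) + (0.064 + 0.4²/2)·1] / 0.4000 = [-0.0752 + 0.1440] / 0.4000 = 0.1719 → 0.17
N(d₁) = N(0.17) = 0.5675
Δ_call = N(d₁) = 0.5675

0.5675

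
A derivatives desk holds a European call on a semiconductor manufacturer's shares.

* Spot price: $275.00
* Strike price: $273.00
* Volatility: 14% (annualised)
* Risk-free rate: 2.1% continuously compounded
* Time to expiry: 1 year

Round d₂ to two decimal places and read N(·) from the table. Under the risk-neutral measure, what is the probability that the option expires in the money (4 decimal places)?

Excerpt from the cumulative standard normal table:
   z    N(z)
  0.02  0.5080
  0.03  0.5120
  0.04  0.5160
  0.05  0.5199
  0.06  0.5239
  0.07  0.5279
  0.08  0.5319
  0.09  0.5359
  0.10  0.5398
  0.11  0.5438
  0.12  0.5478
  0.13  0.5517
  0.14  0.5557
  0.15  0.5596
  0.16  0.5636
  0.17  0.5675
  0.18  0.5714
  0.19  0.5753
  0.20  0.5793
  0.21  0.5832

T = 1;  σ√T = 0.1400
d₁ = [ln(275/273) + (0.021 + 0.14²/2)·1] / 0.1400 = [0.0073 + 0.0308] / 0.1400 = 0.2721 which rounds to 0.27
d₂ = d₁ − σ√T = 0.2721 − 0.1400 = 0.1321 which rounds to 0.13
Risk-neutral Pr[S_T > K] = N(d₂) = N(0.13) = 0.5517

0.5517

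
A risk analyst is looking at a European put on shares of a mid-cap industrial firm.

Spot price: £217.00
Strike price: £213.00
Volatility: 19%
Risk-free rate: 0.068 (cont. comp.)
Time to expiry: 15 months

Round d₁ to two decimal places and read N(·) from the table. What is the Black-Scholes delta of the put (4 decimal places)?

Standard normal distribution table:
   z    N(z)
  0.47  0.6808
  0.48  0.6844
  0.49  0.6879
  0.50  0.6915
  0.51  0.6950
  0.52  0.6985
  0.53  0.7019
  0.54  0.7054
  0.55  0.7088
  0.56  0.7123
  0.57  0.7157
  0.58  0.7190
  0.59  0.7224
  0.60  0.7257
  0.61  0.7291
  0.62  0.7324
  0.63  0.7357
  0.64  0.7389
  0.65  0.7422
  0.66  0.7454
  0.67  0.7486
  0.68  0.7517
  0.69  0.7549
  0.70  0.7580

-0.2776

σ√T = 0.19 × 1.1180 = 0.2124
ln(S/K) + (r + σ²/2)T = ln(217/213) + (0.068 + 0.19²/2)·1.25 = 0.0186 + 0.1076 = 0.1262
d₁ = 0.1262 / 0.2124 = 0.5939 ≈ 0.59
N(d₁) = N(0.59) = 0.7224
Δ_put = N(d₁) − 1 = 0.7224 − 1 = -0.2776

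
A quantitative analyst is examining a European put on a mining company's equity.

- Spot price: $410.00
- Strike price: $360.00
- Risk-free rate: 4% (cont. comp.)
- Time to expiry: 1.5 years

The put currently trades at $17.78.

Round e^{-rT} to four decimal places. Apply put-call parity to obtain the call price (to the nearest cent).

e^(−rT) = e^(−0.04·1.5) = 0.9418
Put-call parity: C − P = S − K·e^(−rT) = 410 − 360·0.9418 = 410 − 339.0480 = 70.9520
C = P + (C − P) = 17.78 + (70.9520) = 88.7320

$88.73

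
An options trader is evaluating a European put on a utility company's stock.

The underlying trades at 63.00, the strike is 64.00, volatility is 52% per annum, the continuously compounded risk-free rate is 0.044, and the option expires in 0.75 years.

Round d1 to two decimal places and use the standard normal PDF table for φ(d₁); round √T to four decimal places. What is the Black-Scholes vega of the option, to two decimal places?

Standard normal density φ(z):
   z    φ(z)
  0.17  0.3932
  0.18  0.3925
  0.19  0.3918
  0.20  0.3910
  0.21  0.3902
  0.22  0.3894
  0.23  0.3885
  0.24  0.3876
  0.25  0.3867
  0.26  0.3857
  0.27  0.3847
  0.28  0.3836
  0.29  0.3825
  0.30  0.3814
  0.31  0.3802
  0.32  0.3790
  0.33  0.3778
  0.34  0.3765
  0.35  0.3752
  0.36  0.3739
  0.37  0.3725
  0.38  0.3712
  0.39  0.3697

σ√T = 0.52 × 0.8660 = 0.4503
d₁ = [ln(63/64) + (0.044 + 0.52²/2)·0.75] / 0.4503 = [-0.0157 + 0.1344] / 0.4503 = 0.2635 ≈ 0.26
√T = √0.75 = 0.8660
φ(d₁) = φ(0.26) = 0.3857
vega = S·φ(d₁)·√T = 63·0.3857·0.8660 = 21.0430

21.04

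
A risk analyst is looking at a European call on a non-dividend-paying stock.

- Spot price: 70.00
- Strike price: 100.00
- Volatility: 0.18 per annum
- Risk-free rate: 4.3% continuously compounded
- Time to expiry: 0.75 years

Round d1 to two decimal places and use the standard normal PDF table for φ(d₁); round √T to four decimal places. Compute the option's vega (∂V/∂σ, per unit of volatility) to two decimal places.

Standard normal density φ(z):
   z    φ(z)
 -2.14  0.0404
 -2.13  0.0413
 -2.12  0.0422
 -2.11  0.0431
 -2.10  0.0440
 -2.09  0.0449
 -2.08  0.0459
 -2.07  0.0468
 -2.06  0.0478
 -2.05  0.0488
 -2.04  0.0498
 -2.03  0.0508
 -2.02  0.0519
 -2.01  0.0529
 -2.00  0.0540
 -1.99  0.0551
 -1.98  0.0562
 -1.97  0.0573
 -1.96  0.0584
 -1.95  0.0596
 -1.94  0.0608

σ√T = 0.18 × 0.8660 = 0.1559
ln(S/K) + (r + σ²/2)T = ln(70/100) + (0.043 + 0.18²/2)·0.75 = -0.3567 + 0.0444 = -0.3123
d₁ = -0.3123 / 0.1559 = -2.0032 which rounds to -2.00
√T = √0.75 = 0.8660
φ(d₁) = φ(-2.00) = 0.0540
vega = S·φ(d₁)·√T = 70·0.0540·0.8660 = 3.2735

3.27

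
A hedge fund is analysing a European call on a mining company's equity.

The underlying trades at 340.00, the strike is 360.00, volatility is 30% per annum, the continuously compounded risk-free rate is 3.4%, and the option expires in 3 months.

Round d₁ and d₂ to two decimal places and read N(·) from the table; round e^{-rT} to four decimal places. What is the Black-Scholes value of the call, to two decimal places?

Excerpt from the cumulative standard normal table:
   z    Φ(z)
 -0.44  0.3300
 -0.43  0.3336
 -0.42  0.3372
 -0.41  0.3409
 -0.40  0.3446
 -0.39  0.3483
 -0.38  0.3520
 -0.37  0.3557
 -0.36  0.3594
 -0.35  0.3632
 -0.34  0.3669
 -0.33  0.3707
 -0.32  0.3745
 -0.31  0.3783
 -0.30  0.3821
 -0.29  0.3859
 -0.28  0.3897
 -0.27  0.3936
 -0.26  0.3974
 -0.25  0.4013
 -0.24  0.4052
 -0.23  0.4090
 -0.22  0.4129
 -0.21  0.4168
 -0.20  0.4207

13.44

σ√T = 0.3·√0.25 = 0.1500
d₁ = [ln(340/360) + (0.034 + ½·0.3²)·0.25] / (σ√T) = (-0.0572 + 0.0198) / 0.1500 = -0.2494 → -0.25
d₂ = -0.2494 − 0.1500 = -0.3994 → -0.40
e^(−rT) = e^(−0.034·0.25) = 0.9915
C = 340·N(-0.25) − 360·0.9915·N(-0.40) = 340·0.4013 − 360·0.9915·0.3446 = 136.4420 − 123.0015 = 13.4405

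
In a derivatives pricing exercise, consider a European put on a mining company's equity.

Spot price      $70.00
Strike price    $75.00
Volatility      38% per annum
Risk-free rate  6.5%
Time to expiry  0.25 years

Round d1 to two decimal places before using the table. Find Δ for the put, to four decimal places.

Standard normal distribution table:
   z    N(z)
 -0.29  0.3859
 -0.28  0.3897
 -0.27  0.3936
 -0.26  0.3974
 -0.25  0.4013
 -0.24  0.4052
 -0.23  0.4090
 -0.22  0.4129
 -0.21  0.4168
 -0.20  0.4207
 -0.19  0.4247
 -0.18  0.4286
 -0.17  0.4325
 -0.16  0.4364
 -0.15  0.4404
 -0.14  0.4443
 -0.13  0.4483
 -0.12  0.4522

T = 0.25;  σ√T = 0.1900
d₁ = [ln(70/75) + (0.065 + 0.38²/2)·0.25] / 0.1900 = [-0.0690 + 0.0343] / 0.1900 = -0.1826 ⇒ -0.18
N(d₁) = N(-0.18) = 0.4286
Δ_put = N(d₁) − 1 = 0.4286 − 1 = -0.5714

-0.5714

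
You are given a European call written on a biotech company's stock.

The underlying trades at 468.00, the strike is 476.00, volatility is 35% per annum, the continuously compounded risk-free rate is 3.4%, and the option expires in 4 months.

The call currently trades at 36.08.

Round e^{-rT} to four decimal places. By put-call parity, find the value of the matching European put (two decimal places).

38.70

e^(−rT) = e^(−0.034·0.3333) = 0.9887
Put-call parity: C − P = S − K·e^(−rT) = 468 − 476·0.9887 = 468 − 470.6212 = -2.6212
P = C − (C − P) = 36.08 − (-2.6212) = 38.7012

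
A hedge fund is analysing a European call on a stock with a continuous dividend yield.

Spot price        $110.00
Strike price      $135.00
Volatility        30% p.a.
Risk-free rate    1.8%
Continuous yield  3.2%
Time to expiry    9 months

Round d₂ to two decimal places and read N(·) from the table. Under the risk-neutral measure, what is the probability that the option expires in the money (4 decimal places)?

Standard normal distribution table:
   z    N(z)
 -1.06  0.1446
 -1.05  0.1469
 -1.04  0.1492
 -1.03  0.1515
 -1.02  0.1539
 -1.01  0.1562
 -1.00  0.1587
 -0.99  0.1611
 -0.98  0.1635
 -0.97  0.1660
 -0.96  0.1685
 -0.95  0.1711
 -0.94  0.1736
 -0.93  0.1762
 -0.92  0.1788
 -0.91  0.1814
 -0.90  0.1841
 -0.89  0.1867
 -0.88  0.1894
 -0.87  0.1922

0.1685

σ√T = 0.3 × 0.8660 = 0.2598
ln(S/K) + (r − q + σ²/2)T = ln(110/135) + (0.018 − 0.032 + 0.3²/2)·0.75 = -0.2048 + 0.0232 = -0.1815
d₁ = -0.1815 / 0.2598 = -0.6988 → -0.70
d₂ = d₁ − σ√T = -0.6988 − 0.2598 = -0.9586 → -0.96
Risk-neutral Pr[S_T > K] = N(d₂) = N(-0.96) = 0.1685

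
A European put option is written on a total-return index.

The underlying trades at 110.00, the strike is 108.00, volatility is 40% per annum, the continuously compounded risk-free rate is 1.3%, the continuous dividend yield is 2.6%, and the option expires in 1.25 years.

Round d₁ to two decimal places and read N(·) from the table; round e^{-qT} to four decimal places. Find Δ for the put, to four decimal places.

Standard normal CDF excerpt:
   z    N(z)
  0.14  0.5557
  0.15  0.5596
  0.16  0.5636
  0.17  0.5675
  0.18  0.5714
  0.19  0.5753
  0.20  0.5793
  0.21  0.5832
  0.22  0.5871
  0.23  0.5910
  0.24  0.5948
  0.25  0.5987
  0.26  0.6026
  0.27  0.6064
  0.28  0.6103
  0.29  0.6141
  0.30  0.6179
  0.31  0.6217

-0.3959

T = 1.25;  σ√T = 0.4472
d₁ = [ln(110/108) + (0.013 − 0.026 + ½·0.4²)·1.25] / (σ√T) = (0.0183 + 0.0838) / 0.4472 = 0.2283 ⇒ 0.23
N(d₁) = N(0.23) = 0.5910
Δ_put = e^(−qT)·(N(d₁) − 1) = 0.9680·(0.5910 − 1) = -0.3959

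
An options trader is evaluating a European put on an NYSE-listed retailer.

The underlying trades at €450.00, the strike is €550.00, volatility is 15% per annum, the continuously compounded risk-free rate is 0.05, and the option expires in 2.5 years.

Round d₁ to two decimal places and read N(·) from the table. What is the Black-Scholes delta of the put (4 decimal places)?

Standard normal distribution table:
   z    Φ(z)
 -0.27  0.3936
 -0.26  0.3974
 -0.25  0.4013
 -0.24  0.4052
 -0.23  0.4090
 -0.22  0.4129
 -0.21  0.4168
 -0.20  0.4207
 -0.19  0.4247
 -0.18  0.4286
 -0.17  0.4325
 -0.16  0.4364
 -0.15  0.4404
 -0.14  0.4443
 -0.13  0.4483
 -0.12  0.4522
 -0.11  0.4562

-0.5793

σ√T = 0.15 × 1.5811 = 0.2372
d₁ = [ln(450/550) + (0.05 + ½·0.15²)·2.5] / (σ√T) = (-0.2007 + 0.1531) / 0.2372 = -0.2005 which rounds to -0.20
N(d₁) = N(-0.20) = 0.4207
Δ_put = N(d₁) − 1 = 0.4207 − 1 = -0.5793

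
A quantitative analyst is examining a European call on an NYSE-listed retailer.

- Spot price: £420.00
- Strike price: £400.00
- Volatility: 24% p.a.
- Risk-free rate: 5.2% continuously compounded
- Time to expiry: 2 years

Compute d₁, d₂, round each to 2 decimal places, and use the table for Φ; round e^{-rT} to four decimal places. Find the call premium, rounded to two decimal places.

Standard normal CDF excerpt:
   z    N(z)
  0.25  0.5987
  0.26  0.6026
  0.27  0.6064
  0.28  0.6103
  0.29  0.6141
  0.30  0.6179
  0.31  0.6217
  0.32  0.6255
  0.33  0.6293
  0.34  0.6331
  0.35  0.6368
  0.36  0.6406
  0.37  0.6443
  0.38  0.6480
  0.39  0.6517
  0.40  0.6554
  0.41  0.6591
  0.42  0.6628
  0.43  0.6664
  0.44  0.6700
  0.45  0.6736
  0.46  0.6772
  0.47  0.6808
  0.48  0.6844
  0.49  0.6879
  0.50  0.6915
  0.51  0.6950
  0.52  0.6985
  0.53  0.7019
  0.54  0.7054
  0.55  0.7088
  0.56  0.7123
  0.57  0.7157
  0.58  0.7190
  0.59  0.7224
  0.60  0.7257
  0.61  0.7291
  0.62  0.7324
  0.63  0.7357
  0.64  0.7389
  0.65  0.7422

T = 2;  σ√T = 0.3394
ln(S/K) + (r + σ²/2)T = ln(420/400) + (0.052 + 0.24²/2)·2 = 0.0488 + 0.1616 = 0.2104
d₁ = 0.2104 / 0.3394 = 0.6199 → 0.62
d₂ = d₁ − σ√T = 0.6199 − 0.3394 = 0.2805 → 0.28
e^(−rT) = e^(−0.052·2) = 0.9012
N(d₁) = N(0.62) = 0.7324;  N(d₂) = N(0.28) = 0.6103
C = 420·0.7324 − 400·0.9012·0.6103 = 307.6080 − 220.0009 = 87.6071

£87.61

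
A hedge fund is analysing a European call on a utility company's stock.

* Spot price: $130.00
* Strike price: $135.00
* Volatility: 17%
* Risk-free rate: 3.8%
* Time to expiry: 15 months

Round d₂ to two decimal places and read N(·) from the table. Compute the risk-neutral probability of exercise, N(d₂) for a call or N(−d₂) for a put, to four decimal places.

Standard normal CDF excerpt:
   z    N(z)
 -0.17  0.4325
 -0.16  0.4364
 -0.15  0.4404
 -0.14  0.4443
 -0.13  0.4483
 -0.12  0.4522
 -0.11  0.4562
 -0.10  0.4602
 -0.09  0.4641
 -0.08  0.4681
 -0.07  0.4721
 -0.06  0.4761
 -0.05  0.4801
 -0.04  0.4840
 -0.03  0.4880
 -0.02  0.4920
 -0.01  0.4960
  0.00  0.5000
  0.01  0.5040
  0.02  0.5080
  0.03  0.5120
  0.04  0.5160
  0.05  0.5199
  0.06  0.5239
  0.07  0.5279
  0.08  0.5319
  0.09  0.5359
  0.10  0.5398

σ√T = 0.17 × 1.1180 = 0.1901
ln(S/K) + (r + σ²/2)T = ln(130/135) + (0.038 + 0.17²/2)·1.25 = -0.0377 + 0.0656 = 0.0278
d₁ = 0.0278 / 0.1901 = 0.1464 ≈ 0.15
d₂ = d₁ − σ√T = 0.1464 − 0.1901 = -0.0437 ≈ -0.04
Pr(exercise) under Q = N(d₂) = 0.4840

0.4840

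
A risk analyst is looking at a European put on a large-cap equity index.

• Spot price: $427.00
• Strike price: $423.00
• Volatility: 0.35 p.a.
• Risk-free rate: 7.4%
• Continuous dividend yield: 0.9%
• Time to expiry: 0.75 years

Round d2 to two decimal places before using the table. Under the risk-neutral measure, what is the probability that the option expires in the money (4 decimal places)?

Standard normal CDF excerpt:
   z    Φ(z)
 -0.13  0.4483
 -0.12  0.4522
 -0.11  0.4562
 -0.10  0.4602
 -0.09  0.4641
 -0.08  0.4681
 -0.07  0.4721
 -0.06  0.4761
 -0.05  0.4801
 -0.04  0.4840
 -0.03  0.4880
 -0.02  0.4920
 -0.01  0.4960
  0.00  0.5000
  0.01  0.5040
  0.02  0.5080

σ√T = 0.35·√0.75 = 0.3031
d₁ = [ln(427/423) + (0.074 − 0.009 + ½·0.35²)·0.75] / (σ√T) = (0.0094 + 0.0947) / 0.3031 = 0.3434 which rounds to 0.34
d₂ = 0.3434 − 0.3031 = 0.0403 which rounds to 0.04
Pr(exercise) under Q = N(−d₂) = N(-0.04) = 0.4840

0.4840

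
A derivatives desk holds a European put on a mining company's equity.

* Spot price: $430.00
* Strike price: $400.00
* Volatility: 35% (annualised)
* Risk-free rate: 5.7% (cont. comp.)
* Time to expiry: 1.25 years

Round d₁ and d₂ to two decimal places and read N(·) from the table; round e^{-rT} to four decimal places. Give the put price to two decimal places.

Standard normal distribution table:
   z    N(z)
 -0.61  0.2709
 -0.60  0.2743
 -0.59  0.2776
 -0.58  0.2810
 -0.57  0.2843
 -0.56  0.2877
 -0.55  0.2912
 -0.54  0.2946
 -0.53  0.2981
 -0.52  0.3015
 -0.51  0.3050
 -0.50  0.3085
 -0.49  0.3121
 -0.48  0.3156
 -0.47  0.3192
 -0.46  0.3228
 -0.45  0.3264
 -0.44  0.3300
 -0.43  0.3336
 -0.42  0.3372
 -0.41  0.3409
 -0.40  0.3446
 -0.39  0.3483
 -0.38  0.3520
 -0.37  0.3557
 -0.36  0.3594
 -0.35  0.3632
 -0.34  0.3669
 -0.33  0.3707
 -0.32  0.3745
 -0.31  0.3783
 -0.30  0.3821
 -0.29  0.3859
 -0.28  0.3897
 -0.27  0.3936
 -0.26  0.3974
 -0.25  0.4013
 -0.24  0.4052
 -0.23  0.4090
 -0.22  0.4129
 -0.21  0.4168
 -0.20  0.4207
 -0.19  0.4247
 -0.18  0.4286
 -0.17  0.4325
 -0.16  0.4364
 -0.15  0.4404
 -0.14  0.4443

σ√T = 0.35 × 1.1180 = 0.3913
d₁ = [ln(430/400) + (0.057 + 0.35²/2)·1.25] / 0.3913 = [0.0723 + 0.1478] / 0.3913 = 0.5626 ⇒ 0.56
d₂ = d₁ − σ√T = 0.5626 − 0.3913 = 0.1712 ⇒ 0.17
e^(−rT) = e^(−0.057·1.25) = 0.9312
N(−d₂) = N(-0.17) = 0.4325;  N(−d₁) = N(-0.56) = 0.2877
P = 400·0.9312·0.4325 − 430·0.2877 = 161.0976 − 123.7110 = 37.3866

$37.39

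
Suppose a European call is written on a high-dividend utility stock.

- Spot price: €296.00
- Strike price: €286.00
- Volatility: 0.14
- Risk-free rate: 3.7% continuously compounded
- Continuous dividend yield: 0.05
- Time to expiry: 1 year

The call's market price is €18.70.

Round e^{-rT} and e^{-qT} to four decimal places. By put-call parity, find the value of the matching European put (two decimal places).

e^(−qT) = e^(−0.05·1) = 0.9512;  e^(−rT) = e^(−0.037·1) = 0.9637
Put-call parity: C − P = S·e^(−qT) − K·e^(−rT) = 296·0.9512 − 286·0.9637 = 281.5552 − 275.6182 = 5.9370
P = C − (C − P) = 18.70 − (5.9370) = 12.7630

€12.76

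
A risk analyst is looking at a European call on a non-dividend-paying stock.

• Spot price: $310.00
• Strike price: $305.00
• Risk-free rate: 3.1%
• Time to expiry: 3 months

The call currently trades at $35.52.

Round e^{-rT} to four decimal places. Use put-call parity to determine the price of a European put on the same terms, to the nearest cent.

$28.17

exp(−rT) = exp(−0.031·0.25) = 0.9923
Put-call parity: C − P = S − K·e^(−rT) = 310 − 305·0.9923 = 310 − 302.6515 = 7.3485
P = C − (C − P) = 35.52 − (7.3485) = 28.1715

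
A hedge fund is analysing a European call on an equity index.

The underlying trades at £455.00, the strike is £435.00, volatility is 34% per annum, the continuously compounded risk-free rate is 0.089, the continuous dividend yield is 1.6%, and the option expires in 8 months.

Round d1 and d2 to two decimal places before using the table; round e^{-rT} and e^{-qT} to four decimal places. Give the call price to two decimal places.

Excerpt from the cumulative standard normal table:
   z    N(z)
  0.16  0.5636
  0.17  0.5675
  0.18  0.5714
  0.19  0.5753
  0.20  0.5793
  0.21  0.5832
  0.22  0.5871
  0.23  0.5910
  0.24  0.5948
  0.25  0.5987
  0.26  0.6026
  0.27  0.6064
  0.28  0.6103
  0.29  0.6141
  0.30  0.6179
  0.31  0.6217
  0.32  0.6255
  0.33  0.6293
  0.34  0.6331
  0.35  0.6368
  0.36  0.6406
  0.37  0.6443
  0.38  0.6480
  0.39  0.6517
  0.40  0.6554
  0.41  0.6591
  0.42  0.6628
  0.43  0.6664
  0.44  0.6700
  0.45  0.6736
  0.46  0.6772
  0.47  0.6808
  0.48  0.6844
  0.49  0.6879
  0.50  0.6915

£70.62

σ√T = 0.34 × 0.8165 = 0.2776
ln(S/K) + (r − q + σ²/2)T = ln(455/435) + (0.089 − 0.016 + 0.34²/2)·0.6667 = 0.0450 + 0.0872 = 0.1322
d₁ = 0.1322 / 0.2776 = 0.4760 ⇒ 0.48
d₂ = d₁ − σ√T = 0.4760 − 0.2776 = 0.1984 ⇒ 0.20
exp(−qT) = exp(−0.016·0.6667) = 0.9894;  exp(−rT) = exp(−0.089·0.6667) = 0.9424
N(d₁) = N(0.48) = 0.6844;  N(d₂) = N(0.20) = 0.5793
C = 455·0.9894·0.6844 − 435·0.9424·0.5793 = 308.1011 − 237.4806 = 70.6206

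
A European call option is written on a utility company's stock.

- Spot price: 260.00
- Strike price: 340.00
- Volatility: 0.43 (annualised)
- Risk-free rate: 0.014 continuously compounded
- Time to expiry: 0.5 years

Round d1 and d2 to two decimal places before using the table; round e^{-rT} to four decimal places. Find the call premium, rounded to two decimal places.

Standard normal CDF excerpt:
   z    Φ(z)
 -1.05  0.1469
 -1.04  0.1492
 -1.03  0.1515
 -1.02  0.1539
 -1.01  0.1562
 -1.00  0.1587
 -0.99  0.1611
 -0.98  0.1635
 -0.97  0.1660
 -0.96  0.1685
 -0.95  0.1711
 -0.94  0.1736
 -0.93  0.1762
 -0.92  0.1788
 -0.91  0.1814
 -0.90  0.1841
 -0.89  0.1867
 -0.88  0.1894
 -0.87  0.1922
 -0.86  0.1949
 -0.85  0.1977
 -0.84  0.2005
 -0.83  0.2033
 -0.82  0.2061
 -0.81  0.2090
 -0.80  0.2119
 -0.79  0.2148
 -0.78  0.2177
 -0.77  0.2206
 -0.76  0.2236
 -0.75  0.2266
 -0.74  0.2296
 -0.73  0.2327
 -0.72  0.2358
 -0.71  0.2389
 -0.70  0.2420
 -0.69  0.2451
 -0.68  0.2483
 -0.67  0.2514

σ√T = 0.43·√0.5 = 0.3041
d₁ = [ln(260/340) + (0.014 + 0.43²/2)·0.5] / 0.3041 = [-0.2683 + 0.0532] / 0.3041 = -0.7072 which rounds to -0.71
d₂ = d₁ − σ√T = -0.7072 − 0.3041 = -1.0113 which rounds to -1.01
e^(−rT) = e^(−0.014·0.5) = 0.9930
N(d₁) = N(-0.71) = 0.2389;  N(d₂) = N(-1.01) = 0.1562
C = 260·0.2389 − 340·0.9930·0.1562 = 62.1140 − 52.7362 = 9.3778

9.38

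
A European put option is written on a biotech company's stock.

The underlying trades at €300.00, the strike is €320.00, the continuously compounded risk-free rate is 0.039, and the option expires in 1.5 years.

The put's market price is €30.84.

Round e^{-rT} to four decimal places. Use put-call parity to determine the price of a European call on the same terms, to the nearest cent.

€29.02

e^(−rT) = e^(−0.039·1.5) = 0.9432
Put-call parity: C − P = S − K·e^(−rT) = 300 − 320·0.9432 = 300 − 301.8240 = -1.8240
C = P + (C − P) = 30.84 + (-1.8240) = 29.0160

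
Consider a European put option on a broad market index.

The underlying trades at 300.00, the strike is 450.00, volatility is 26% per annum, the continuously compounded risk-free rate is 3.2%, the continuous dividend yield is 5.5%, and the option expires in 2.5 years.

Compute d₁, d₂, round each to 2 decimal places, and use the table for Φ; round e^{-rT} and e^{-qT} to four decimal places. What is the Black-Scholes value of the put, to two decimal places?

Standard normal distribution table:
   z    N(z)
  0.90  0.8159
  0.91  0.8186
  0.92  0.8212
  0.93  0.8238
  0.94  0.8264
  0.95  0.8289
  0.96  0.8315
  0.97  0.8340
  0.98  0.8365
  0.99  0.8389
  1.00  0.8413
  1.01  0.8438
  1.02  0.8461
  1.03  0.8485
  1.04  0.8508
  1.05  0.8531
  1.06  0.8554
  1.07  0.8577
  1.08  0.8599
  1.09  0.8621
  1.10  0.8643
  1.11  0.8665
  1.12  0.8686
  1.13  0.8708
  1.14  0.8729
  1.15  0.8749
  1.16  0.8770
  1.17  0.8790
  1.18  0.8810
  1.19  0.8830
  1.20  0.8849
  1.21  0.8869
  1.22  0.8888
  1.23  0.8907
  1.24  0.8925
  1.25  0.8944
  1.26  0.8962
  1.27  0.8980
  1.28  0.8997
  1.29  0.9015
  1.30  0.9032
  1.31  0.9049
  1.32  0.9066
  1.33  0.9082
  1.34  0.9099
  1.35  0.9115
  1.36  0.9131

T = 2.5;  σ√T = 0.4111
ln(S/K) + (r − q + σ²/2)T = ln(300/450) + (0.032 − 0.055 + 0.26²/2)·2.5 = -0.4055 + 0.0270 = -0.3785
d₁ = -0.3785 / 0.4111 = -0.9206 → -0.92
d₂ = d₁ − σ√T = -0.9206 − 0.4111 = -1.3317 → -1.33
exp(−qT) = exp(−0.055·2.5) = 0.8715;  exp(−rT) = exp(−0.032·2.5) = 0.9231
N(−d₂) = N(1.33) = 0.9082;  N(−d₁) = N(0.92) = 0.8212
P = 450·0.9231·0.9082 − 300·0.8715·0.8212 = 377.2617 − 214.7027 = 162.5590

162.56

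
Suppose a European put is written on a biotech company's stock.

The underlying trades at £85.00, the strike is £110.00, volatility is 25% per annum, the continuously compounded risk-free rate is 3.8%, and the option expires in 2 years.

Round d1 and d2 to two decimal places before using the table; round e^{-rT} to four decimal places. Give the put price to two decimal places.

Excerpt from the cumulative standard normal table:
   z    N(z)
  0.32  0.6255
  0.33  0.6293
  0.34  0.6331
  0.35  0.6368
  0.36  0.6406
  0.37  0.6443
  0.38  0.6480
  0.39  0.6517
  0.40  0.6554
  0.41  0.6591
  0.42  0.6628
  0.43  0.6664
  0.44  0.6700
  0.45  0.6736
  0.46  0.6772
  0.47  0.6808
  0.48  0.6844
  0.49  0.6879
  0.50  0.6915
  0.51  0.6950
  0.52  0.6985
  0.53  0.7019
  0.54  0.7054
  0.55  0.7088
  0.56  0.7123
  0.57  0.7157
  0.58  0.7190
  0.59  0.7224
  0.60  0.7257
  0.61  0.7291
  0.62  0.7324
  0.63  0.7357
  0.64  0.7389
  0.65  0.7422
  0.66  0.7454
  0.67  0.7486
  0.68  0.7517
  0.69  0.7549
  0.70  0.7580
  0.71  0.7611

£23.15

σ√T = 0.25 × 1.4142 = 0.3536
d₁ = [ln(85/110) + (0.038 + 0.25²/2)·2] / 0.3536 = [-0.2578 + 0.1385] / 0.3536 = -0.3375 which rounds to -0.34
d₂ = d₁ − σ√T = -0.3375 − 0.3536 = -0.6911 which rounds to -0.69
e^(−rT) = e^(−0.038·2) = 0.9268
N(−d₂) = N(0.69) = 0.7549;  N(−d₁) = N(0.34) = 0.6331
P = 110·0.9268·0.7549 − 85·0.6331 = 76.9605 − 53.8135 = 23.1470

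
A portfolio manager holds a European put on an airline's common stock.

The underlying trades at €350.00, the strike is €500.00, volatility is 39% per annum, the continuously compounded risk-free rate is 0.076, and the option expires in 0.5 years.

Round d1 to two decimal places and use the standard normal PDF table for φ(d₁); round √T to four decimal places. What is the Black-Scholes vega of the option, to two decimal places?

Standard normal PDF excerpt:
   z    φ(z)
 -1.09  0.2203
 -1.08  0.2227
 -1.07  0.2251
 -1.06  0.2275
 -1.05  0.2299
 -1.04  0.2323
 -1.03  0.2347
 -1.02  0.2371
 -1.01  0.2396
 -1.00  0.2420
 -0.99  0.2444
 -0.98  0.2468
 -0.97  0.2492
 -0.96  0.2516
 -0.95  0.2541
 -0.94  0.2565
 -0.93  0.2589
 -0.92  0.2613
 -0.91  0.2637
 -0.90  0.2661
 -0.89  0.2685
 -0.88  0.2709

σ√T = 0.39·√0.5 = 0.2758
d₁ = [ln(350/500) + (0.076 + ½·0.39²)·0.5] / (σ√T) = (-0.3567 + 0.0760) / 0.2758 = -1.0177 which rounds to -1.02
√T = √0.5 = 0.7071
φ(d₁) = φ(-1.02) = 0.2371
vega = S·φ(d₁)·√T = 350·0.2371·0.7071 = 58.6787
(Call and put vega coincide under Black-Scholes.)

58.68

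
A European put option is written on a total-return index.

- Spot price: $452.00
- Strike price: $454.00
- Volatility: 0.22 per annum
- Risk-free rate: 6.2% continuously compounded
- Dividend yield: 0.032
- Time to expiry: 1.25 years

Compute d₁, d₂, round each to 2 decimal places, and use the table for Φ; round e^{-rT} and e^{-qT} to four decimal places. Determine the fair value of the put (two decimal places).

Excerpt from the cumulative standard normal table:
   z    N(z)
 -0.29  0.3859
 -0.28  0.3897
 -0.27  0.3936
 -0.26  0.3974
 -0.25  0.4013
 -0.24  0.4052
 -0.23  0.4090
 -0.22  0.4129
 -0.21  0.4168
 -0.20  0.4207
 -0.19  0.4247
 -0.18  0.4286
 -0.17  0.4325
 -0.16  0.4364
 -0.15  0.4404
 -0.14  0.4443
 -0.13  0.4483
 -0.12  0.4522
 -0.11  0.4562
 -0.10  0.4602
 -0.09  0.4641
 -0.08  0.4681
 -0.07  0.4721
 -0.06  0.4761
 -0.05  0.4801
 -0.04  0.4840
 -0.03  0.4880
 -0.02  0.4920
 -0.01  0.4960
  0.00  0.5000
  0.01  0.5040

$35.80

T = 1.25;  σ√T = 0.2460
d₁ = [ln(452/454) + (0.062 − 0.032 + ½·0.22²)·1.25] / (σ√T) = (-0.0044 + 0.0678) / 0.2460 = 0.2575 ≈ 0.26
d₂ = 0.2575 − 0.2460 = 0.0115 ≈ 0.01
e^(−qT) = e^(−0.032·1.25) = 0.9608;  e^(−rT) = e^(−0.062·1.25) = 0.9254
N(−d₂) = N(-0.01) = 0.4960;  N(−d₁) = N(-0.26) = 0.3974
P = 454·0.9254·0.4960 − 452·0.9608·0.3974 = 208.3853 − 172.5835 = 35.8018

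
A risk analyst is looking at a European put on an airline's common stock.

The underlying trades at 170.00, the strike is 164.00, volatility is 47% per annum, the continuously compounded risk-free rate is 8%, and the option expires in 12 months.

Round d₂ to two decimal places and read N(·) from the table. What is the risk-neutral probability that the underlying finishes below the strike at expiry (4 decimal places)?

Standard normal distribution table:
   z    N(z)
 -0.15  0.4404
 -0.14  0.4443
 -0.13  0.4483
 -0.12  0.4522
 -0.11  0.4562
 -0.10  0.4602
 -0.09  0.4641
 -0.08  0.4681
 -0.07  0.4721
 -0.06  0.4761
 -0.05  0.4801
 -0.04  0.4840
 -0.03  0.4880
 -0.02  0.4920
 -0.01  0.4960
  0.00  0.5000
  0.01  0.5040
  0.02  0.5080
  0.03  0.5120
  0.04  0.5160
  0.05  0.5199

σ√T = 0.47·√1 = 0.4700
d₁ = [ln(170/164) + (0.08 + 0.47²/2)·1] / 0.4700 = [0.0359 + 0.1905] / 0.4700 = 0.4817 ≈ 0.48
d₂ = d₁ − σ√T = 0.4817 − 0.4700 = 0.0117 ≈ 0.01
Pr(exercise) under Q = N(−d₂) = N(-0.01) = 0.4960

0.4960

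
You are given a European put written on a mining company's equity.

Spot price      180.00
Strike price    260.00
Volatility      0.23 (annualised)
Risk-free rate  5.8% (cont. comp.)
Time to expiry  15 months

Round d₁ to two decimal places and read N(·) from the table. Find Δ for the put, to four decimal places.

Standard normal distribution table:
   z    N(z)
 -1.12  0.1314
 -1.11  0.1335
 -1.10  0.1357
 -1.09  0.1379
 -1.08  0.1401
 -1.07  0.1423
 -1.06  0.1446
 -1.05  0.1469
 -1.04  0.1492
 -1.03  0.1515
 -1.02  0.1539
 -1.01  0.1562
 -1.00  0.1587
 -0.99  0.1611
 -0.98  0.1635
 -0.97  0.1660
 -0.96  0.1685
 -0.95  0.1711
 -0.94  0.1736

-0.8461

σ√T = 0.23 × 1.1180 = 0.2571
ln(S/K) + (r + σ²/2)T = ln(180/260) + (0.058 + 0.23²/2)·1.25 = -0.3677 + 0.1056 = -0.2622
d₁ = -0.2622 / 0.2571 = -1.0195 ≈ -1.02
N(d₁) = N(-1.02) = 0.1539
Δ_put = N(d₁) − 1 = 0.1539 − 1 = -0.8461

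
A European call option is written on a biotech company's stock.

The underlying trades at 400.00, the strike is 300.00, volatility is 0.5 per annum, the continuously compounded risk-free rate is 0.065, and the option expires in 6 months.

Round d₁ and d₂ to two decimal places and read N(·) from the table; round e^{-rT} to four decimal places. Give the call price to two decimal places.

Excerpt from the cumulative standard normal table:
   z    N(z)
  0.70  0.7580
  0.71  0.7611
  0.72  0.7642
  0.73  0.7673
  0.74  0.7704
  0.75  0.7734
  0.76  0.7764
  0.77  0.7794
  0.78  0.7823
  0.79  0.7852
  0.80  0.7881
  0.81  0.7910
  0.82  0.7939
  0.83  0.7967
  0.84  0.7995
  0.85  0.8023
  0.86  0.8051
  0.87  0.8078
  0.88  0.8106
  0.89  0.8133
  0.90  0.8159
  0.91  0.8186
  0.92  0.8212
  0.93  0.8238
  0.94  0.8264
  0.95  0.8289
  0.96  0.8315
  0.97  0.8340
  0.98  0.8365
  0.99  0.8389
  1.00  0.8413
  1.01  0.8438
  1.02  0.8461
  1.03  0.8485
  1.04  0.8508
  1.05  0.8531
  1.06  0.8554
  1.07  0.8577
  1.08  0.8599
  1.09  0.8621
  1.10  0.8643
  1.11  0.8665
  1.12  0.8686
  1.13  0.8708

121.14

T = 0.5;  σ√T = 0.3536
d₁ = [ln(400/300) + (0.065 + ½·0.5²)·0.5] / (σ√T) = (0.2877 + 0.0950) / 0.3536 = 1.0824 → 1.08
d₂ = 1.0824 − 0.3536 = 0.7288 → 0.73
exp(−rT) = exp(−0.065·0.5) = 0.9680
C = 400·N(1.08) − 300·0.9680·N(0.73) = 400·0.8599 − 300·0.9680·0.7673 = 343.9600 − 222.8239 = 121.1361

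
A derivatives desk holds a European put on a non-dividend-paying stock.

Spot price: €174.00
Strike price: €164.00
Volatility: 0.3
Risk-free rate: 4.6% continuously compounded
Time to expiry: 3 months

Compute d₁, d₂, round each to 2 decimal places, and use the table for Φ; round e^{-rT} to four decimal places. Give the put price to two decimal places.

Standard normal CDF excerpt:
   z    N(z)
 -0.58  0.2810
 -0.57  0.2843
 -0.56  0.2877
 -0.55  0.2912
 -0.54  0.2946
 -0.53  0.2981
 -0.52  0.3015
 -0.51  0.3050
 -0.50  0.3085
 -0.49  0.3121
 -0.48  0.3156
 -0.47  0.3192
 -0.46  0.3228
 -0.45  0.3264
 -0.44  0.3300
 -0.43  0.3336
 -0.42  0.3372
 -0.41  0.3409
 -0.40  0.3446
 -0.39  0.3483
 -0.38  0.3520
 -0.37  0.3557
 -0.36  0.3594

σ√T = 0.3 × 0.5000 = 0.1500
d₁ = [ln(174/164) + (0.046 + 0.3²/2)·0.25] / 0.1500 = [0.0592 + 0.0227] / 0.1500 = 0.5463 ≈ 0.55
d₂ = d₁ − σ√T = 0.5463 − 0.1500 = 0.3963 ≈ 0.40
e^(−rT) = e^(−0.046·0.25) = 0.9886
P = 164·0.9886·N(-0.40) − 174·N(-0.55) = 164·0.9886·0.3446 − 174·0.2912 = 55.8701 − 50.6688 = 5.2013

€5.20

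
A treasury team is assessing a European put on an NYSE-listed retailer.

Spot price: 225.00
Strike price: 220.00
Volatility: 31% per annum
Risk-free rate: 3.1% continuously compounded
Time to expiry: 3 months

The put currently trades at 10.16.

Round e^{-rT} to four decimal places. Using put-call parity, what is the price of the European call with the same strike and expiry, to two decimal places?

16.85

e^(−rT) = e^(−0.031·0.25) = 0.9923
Put-call parity: C − P = S − K·e^(−rT) = 225 − 220·0.9923 = 225 − 218.3060 = 6.6940
C = P + (C − P) = 10.16 + (6.6940) = 16.8540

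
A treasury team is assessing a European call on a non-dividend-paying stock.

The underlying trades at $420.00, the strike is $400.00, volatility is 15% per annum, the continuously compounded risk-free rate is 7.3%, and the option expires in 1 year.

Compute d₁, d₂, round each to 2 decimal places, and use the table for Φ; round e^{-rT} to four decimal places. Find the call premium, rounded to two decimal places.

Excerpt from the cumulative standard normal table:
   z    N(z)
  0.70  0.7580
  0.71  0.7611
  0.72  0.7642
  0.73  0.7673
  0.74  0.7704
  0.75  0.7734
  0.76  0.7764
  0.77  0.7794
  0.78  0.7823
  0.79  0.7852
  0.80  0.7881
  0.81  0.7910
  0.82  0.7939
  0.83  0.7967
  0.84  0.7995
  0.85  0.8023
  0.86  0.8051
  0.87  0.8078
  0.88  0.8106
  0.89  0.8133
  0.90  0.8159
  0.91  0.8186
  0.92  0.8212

$55.12

σ√T = 0.15 × 1.0000 = 0.1500
ln(S/K) + (r + σ²/2)T = ln(420/400) + (0.073 + 0.15²/2)·1 = 0.0488 + 0.0842 = 0.1330
d₁ = 0.1330 / 0.1500 = 0.8869 ≈ 0.89
d₂ = d₁ − σ√T = 0.8869 − 0.1500 = 0.7369 ≈ 0.74
exp(−rT) = exp(−0.073·1) = 0.9296
N(d₁) = N(0.89) = 0.8133;  N(d₂) = N(0.74) = 0.7704
C = 420·0.8133 − 400·0.9296·0.7704 = 341.5860 − 286.4655 = 55.1205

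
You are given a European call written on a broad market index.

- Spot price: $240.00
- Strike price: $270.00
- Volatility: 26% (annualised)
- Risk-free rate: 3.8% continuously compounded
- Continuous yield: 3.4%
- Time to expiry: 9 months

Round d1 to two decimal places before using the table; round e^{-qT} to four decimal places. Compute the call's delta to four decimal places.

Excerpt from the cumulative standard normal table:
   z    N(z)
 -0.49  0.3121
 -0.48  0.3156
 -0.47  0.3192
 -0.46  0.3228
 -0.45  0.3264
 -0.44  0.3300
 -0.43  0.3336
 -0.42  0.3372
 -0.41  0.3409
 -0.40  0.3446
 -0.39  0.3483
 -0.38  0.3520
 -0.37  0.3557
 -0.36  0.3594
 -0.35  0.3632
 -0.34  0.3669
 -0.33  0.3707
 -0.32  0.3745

0.3359

T = 0.75;  σ√T = 0.2252
d₁ = [ln(240/270) + (0.038 − 0.034 + ½·0.26²)·0.75] / (σ√T) = (-0.1178 + 0.0284) / 0.2252 = -0.3972 which rounds to -0.40
N(d₁) = N(-0.40) = 0.3446
Δ_call = e^(−qT)·N(d₁) = 0.9748·0.3446 = 0.3359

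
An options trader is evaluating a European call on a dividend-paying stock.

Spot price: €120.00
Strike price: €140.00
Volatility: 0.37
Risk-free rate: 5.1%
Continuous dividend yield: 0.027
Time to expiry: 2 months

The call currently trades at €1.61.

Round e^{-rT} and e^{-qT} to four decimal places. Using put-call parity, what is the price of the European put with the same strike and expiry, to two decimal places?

€20.96

e^(−qT) = e^(−0.027·0.1667) = 0.9955;  e^(−rT) = e^(−0.051·0.1667) = 0.9915
Put-call parity: C − P = S·e^(−qT) − K·e^(−rT) = 120·0.9955 − 140·0.9915 = 119.4600 − 138.8100 = -19.3500
P = C − (C − P) = 1.61 − (-19.3500) = 20.9600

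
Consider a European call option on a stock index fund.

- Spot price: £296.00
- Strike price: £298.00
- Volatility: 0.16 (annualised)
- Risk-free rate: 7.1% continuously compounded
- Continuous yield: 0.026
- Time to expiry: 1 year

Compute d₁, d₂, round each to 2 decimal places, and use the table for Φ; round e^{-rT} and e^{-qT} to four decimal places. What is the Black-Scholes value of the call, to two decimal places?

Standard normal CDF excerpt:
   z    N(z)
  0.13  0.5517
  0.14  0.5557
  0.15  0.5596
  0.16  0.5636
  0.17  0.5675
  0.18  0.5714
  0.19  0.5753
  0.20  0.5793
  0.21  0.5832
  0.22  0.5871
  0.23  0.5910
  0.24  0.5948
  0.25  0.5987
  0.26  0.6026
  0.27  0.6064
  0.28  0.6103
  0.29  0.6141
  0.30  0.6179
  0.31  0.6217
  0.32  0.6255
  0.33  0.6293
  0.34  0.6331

σ√T = 0.16·√1 = 0.1600
d₁ = [ln(296/298) + (0.071 − 0.026 + ½·0.16²)·1] / (σ√T) = (-0.0067 + 0.0578) / 0.1600 = 0.3192 ⇒ 0.32
d₂ = 0.3192 − 0.1600 = 0.1592 ⇒ 0.16
exp(−qT) = exp(−0.026·1) = 0.9743;  exp(−rT) = exp(−0.071·1) = 0.9315
C = 296·0.9743·N(0.32) − 298·0.9315·N(0.16) = 296·0.9743·0.6255 − 298·0.9315·0.5636 = 180.3897 − 156.4480 = 23.9417

£23.94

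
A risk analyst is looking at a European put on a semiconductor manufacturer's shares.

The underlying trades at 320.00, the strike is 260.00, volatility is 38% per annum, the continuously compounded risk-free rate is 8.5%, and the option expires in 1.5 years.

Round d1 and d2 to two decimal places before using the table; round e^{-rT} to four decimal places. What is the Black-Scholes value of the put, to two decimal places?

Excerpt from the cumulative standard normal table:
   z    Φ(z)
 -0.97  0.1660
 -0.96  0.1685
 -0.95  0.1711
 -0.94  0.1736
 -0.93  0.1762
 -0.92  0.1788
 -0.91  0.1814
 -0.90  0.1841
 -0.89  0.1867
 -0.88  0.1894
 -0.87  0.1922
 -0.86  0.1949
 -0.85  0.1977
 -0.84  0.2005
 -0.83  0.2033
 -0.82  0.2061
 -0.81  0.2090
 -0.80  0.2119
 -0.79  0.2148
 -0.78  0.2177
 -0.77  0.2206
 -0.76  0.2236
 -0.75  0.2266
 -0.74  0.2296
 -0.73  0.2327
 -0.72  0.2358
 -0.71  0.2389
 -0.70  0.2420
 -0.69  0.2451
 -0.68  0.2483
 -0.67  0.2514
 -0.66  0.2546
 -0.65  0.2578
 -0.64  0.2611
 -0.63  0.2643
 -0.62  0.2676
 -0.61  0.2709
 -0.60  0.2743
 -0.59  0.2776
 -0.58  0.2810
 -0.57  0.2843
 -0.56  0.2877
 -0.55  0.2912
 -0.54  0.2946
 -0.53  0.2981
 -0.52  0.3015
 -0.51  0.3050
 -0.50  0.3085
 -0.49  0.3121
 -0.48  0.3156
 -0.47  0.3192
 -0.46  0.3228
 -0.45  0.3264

σ√T = 0.38·√1.5 = 0.4654
d₁ = [ln(320/260) + (0.085 + 0.38²/2)·1.5] / 0.4654 = [0.2076 + 0.2358] / 0.4654 = 0.9528 which rounds to 0.95
d₂ = d₁ − σ√T = 0.9528 − 0.4654 = 0.4874 which rounds to 0.49
e^(−rT) = e^(−0.085·1.5) = 0.8803
N(−d₂) = N(-0.49) = 0.3121;  N(−d₁) = N(-0.95) = 0.1711
P = 260·0.8803·0.3121 − 320·0.1711 = 71.4328 − 54.7520 = 16.6808

16.68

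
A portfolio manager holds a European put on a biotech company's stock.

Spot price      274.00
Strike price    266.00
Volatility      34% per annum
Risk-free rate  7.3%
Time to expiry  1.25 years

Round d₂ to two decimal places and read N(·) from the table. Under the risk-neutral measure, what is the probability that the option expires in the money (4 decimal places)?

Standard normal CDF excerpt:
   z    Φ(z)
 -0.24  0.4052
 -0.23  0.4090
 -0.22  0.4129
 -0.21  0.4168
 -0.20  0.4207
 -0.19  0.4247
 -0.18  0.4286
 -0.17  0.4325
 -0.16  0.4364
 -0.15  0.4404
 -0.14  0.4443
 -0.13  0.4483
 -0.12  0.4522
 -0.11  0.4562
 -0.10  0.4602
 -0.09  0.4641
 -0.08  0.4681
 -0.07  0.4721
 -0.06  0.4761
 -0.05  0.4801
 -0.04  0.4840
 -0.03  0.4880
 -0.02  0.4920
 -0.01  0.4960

0.4483

σ√T = 0.34 × 1.1180 = 0.3801
ln(S/K) + (r + σ²/2)T = ln(274/266) + (0.073 + 0.34²/2)·1.25 = 0.0296 + 0.1635 = 0.1931
d₁ = 0.1931 / 0.3801 = 0.5081 ≈ 0.51
d₂ = d₁ − σ√T = 0.5081 − 0.3801 = 0.1279 ≈ 0.13
Risk-neutral Pr[S_T < K] = N(−d₂) = N(-0.13) = 0.4483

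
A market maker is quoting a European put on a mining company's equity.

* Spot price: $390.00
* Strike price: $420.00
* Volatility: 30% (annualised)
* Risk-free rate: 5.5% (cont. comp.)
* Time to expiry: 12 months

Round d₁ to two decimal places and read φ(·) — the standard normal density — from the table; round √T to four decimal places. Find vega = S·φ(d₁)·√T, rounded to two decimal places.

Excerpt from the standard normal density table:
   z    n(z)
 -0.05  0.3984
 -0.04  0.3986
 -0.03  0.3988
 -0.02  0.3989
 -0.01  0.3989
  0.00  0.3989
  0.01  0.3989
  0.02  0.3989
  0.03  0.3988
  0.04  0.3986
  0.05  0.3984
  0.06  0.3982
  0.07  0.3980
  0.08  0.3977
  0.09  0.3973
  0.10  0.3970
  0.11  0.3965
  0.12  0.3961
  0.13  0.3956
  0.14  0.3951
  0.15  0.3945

σ√T = 0.3 × 1.0000 = 0.3000
d₁ = [ln(390/420) + (0.055 + 0.3²/2)·1] / 0.3000 = [-0.0741 + 0.1000] / 0.3000 = 0.0863 ≈ 0.09
√T = √1 = 1.0000
φ(d₁) = φ(0.09) = 0.3973
vega = S·φ(d₁)·√T = 390·0.3973·1.0000 = 154.9470

154.95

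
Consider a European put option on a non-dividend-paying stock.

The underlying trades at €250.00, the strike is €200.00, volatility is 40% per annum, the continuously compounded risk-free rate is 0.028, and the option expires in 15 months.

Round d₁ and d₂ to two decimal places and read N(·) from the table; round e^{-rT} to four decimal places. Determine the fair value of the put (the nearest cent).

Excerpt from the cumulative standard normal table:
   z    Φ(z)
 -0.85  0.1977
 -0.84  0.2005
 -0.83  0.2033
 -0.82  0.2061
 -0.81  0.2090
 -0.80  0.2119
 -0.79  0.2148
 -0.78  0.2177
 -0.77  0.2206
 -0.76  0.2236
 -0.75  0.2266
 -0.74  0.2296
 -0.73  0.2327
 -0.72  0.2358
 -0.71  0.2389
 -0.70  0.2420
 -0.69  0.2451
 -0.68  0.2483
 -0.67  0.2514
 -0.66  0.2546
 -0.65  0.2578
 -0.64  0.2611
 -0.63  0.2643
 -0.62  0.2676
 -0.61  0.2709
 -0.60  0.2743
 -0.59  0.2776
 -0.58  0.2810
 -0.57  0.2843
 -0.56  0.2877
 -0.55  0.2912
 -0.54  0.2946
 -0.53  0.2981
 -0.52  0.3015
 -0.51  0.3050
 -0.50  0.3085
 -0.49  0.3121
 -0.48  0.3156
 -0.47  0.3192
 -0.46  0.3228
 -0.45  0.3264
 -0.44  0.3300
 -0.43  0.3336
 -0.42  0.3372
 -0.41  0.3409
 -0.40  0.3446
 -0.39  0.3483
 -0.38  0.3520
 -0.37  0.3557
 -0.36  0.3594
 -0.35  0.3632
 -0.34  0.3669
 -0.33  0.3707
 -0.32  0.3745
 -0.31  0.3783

€17.17

σ√T = 0.4·√1.25 = 0.4472
ln(S/K) + (r + σ²/2)T = ln(250/200) + (0.028 + 0.4²/2)·1.25 = 0.2231 + 0.1350 = 0.3581
d₁ = 0.3581 / 0.4472 = 0.8008 ≈ 0.80
d₂ = d₁ − σ√T = 0.8008 − 0.4472 = 0.3536 ≈ 0.35
exp(−rT) = exp(−0.028·1.25) = 0.9656
N(−d₂) = N(-0.35) = 0.3632;  N(−d₁) = N(-0.80) = 0.2119
P = 200·0.9656·0.3632 − 250·0.2119 = 70.1412 − 52.9750 = 17.1662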